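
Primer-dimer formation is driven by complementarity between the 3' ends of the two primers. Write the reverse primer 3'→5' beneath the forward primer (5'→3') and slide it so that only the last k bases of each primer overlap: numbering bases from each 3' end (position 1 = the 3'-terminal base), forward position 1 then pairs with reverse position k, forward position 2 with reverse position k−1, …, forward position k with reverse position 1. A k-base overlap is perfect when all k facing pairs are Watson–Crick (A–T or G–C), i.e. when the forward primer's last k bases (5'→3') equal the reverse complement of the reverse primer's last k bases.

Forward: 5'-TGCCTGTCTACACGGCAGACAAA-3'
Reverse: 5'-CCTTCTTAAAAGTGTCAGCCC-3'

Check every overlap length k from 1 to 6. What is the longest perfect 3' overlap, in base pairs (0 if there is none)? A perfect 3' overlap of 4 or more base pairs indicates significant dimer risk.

Last 6 bases (5'→3') — forward …GACAAA, reverse …CAGCCC.
Reverse complement of the reverse primer's last 6 bases: GGGCTG; its first k bases are the reverse complement of the reverse primer's last k bases, so a perfect k-base overlap needs the forward primer's last k bases to equal them.
Comparing (forward last k vs required): k=1: A vs G ✗; k=2: AA vs GG ✗; k=3: AAA vs GGG ✗; k=4: CAAA vs GGGC ✗; k=5: ACAAA vs GGGCT ✗; k=6: GACAAA vs GGGCTG ✗.
No overlap length from 1 to 6 is perfect, so the longest perfect 3' overlap is 0.

Longest perfect overlap: 0 complementary base pairs; below the dimer-risk threshold (threshold 4).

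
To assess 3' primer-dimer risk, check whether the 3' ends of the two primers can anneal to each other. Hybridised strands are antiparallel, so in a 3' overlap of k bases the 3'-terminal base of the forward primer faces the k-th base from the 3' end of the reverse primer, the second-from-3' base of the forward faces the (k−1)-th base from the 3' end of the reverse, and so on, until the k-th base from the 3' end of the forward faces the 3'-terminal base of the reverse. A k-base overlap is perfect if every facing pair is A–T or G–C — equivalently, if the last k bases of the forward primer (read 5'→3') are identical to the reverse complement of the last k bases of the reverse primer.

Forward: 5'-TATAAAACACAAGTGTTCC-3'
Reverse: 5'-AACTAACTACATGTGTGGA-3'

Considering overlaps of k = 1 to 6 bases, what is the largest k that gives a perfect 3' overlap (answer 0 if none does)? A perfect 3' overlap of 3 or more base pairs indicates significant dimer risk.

Last 6 bases (5'→3') — forward …TGTTCC, reverse …TGTGGA.
Reverse complement of the reverse primer's last 6 bases: TCCACA; its first k bases are the reverse complement of the reverse primer's last k bases, so a perfect k-base overlap needs the forward primer's last k bases to equal them.
Comparing (forward last k vs required): k=1: C vs T ✗; k=2: CC vs TC ✗; k=3: TCC vs TCC ✓; k=4: TTCC vs TCCA ✗; k=5: GTTCC vs TCCAC ✗; k=6: TGTTCC vs TCCACA ✗.
Only k = 3 is perfect, so the longest perfect 3' overlap is 3.

Longest perfect overlap: 3 complementary base pairs; significant dimer risk (threshold 3).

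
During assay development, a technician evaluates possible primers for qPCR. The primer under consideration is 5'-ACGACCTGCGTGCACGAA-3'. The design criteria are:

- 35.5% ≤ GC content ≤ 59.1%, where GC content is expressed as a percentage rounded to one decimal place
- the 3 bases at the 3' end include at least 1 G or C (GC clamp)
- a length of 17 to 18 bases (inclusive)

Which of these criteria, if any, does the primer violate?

Fails: GC content.

Base counts: A=5, T=2, G=5, C=6 (length 18).
GC content: GC 11/18 = 61.1%, outside 35.5–59.1% ✗
GC clamp: 3' end GAA has 1 G/C ✓
length: length 18 ✓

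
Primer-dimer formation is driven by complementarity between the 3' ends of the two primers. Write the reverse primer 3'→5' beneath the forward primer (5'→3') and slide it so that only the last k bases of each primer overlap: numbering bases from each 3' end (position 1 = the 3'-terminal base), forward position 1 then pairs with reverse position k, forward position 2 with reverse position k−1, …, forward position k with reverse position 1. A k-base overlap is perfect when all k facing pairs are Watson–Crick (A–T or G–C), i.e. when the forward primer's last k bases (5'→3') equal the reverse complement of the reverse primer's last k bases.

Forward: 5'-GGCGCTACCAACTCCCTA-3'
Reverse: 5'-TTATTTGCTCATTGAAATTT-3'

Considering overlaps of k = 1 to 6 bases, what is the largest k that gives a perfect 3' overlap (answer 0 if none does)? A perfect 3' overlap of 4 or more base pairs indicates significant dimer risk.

Longest perfect overlap: 1 complementary base pair; below the dimer-risk threshold (threshold 4).

Last 6 bases (5'→3') — forward …TCCCTA, reverse …AAATTT.
Reverse complement of the reverse primer's last 6 bases: AAATTT; its first k bases are the reverse complement of the reverse primer's last k bases, so a perfect k-base overlap needs the forward primer's last k bases to equal them.
Comparing (forward last k vs required): k=1: A vs A ✓; k=2: TA vs AA ✗; k=3: CTA vs AAA ✗; k=4: CCTA vs AAAT ✗; k=5: CCCTA vs AAATT ✗; k=6: TCCCTA vs AAATTT ✗.
Only k = 1 is perfect, so the longest perfect 3' overlap is 1.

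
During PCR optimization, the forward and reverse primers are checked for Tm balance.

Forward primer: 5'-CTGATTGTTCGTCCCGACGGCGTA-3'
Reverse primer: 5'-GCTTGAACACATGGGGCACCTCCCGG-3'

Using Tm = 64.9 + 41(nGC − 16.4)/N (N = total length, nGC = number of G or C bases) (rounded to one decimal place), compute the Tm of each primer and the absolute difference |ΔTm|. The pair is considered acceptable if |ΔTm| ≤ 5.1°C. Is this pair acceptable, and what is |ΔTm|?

|ΔTm| = 5.0°C; the pair is acceptable.

Forward: G+C = 14, N = 24 → Tm = 64.9 + 41·(14 − 16.4)/24 = 60.8°C.
Reverse: G+C = 17, N = 26 → Tm = 64.9 + 41·(17 − 16.4)/26 = 65.8°C.
|ΔTm| = |60.8 − 65.8| = 5.0°C, ≤ 5.1°C.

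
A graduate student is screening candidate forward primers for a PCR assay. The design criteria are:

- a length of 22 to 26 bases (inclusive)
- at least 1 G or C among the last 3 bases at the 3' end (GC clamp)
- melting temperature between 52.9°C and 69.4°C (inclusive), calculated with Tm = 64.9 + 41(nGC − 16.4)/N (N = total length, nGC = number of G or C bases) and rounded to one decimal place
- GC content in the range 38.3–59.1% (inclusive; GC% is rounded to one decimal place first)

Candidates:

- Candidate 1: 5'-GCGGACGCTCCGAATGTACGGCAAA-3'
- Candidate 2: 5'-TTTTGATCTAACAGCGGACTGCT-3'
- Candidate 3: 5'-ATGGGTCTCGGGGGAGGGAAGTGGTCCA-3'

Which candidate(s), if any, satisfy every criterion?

Candidate 2 only.

Candidate 1 (25 nt, A=7 T=3 G=8 C=7): length 25 ✓; 3' end AAA has 0 G/C, need ≥1 ✗; Tm = 64.9 + 41·(15 − 16.4)/25 = 62.6°C ✓; GC 15/25 = 60.0%, outside 38.3–59.1% ✗ — fails.
Candidate 2 (23 nt, A=5 T=8 G=5 C=5): length 23 ✓; 3' end GCT has 2 G/C ✓; Tm = 64.9 + 41·(10 − 16.4)/23 = 53.5°C ✓; GC 10/23 = 43.5% ✓ — passes.
Candidate 3 (28 nt, A=5 T=5 G=14 C=4): length 28, outside 22–26 ✗; 3' end CCA has 2 G/C ✓; Tm = 64.9 + 41·(18 − 16.4)/28 = 67.2°C ✓; GC 18/28 = 64.3%, outside 38.3–59.1% ✗ — fails.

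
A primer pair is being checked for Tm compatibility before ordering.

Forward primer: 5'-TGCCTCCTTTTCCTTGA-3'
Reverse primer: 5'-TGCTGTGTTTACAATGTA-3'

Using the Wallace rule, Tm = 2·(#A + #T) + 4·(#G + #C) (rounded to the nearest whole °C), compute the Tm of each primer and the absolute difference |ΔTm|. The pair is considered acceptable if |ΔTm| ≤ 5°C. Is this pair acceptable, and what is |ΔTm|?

Forward: A=1 T=8 G=2 C=6 → Tm = 2·9 + 4·8 = 50°C.
Reverse: A=4 T=8 G=4 C=2 → Tm = 2·12 + 4·6 = 48°C.
|ΔTm| = |50 − 48| = 2°C, ≤ 5°C.

|ΔTm| = 2°C; the pair is acceptable.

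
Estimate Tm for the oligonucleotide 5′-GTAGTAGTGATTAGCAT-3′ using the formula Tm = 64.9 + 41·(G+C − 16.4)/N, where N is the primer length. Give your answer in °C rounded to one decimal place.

Base counts: A=5, T=6, G=5, C=1; G+C = 6, N = 17.
Tm = 64.9 + 41·(6 − 16.4)/17 = 64.9 + -426.40/17 = 39.8°C.

39.8°C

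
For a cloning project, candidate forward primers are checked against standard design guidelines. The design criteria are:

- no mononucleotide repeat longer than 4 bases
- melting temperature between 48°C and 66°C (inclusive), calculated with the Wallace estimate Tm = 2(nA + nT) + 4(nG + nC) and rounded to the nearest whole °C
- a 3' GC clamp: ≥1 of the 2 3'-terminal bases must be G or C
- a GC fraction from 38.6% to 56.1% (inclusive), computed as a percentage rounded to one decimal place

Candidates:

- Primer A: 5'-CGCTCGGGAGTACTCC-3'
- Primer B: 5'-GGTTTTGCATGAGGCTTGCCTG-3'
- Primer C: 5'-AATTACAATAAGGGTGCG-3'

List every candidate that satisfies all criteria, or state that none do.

Primer A (16 nt, A=2 T=3 G=5 C=6): longest run = 3 ✓; Tm = 2·5 + 4·11 = 54°C ✓; 3' end CC has 2 G/C ✓; GC 11/16 = 68.8%, outside 38.6–56.1% ✗ — fails.
Primer B (22 nt, A=2 T=8 G=8 C=4): longest run = 4 ✓; Tm = 2·10 + 4·12 = 68°C, outside 48–66°C ✗; 3' end TG has 1 G/C ✓; GC 12/22 = 54.5% ✓ — fails.
Primer C (18 nt, A=7 T=4 G=5 C=2): longest run = 3 ✓; Tm = 2·11 + 4·7 = 50°C ✓; 3' end CG has 2 G/C ✓; GC 7/18 = 38.9% ✓ — passes.

Primer C only.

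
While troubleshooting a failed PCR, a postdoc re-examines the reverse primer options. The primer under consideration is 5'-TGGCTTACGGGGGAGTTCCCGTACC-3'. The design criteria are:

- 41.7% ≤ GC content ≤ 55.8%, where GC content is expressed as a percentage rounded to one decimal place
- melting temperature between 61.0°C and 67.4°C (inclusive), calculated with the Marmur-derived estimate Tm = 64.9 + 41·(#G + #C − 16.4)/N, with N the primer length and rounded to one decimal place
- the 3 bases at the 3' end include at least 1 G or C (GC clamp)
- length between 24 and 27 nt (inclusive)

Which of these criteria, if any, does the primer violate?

Fails: GC content.

Base counts: A=3, T=6, G=9, C=7 (length 25).
GC content: GC 16/25 = 64.0%, outside 41.7–55.8% ✗
Tm: Tm = 64.9 + 41·(16 − 16.4)/25 = 64.2°C ✓
GC clamp: 3' end ACC has 2 G/C ✓
length: length 25 ✓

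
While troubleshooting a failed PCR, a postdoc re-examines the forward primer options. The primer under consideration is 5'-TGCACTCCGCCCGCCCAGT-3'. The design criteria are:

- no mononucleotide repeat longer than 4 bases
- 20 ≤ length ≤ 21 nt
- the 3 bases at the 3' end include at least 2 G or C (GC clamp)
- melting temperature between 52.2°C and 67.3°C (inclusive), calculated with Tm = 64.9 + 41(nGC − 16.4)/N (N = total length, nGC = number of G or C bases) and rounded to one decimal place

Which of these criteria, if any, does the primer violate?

Base counts: A=2, T=3, G=4, C=10 (length 19).
homopolymer run: longest run = 3 ✓
length: length 19, outside 20–21 ✗
GC clamp: 3' end AGT has 1 G/C, need ≥2 ✗
Tm: Tm = 64.9 + 41·(14 − 16.4)/19 = 59.7°C ✓

Fails: length, GC clamp.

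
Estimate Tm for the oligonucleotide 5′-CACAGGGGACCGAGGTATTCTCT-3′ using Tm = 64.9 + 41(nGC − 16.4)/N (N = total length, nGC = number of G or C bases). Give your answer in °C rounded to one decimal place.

Base counts: A=5, T=5, G=7, C=6; G+C = 13, N = 23.
Tm = 64.9 + 41·(13 − 16.4)/23 = 64.9 + -139.40/23 = 58.8°C.

58.8°C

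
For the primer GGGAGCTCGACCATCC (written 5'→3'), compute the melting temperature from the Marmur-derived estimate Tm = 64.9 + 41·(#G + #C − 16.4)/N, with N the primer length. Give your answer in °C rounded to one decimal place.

51.1°C

Base counts: A=3, T=2, G=5, C=6; G+C = 11, N = 16.
Tm = 64.9 + 41·(11 − 16.4)/16 = 64.9 + -221.40/16 = 51.1°C.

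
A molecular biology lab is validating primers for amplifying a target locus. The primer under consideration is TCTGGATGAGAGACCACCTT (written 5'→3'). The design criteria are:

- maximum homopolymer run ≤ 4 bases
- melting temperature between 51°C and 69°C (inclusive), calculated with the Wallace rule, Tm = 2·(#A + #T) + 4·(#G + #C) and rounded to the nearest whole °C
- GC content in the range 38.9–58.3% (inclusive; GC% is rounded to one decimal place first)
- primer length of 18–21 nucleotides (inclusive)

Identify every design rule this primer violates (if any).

Meets all criteria.

Base counts: A=5, T=5, G=5, C=5 (length 20).
homopolymer run: longest run = 2 ✓
Tm: Tm = 2·10 + 4·10 = 60°C ✓
GC content: GC 10/20 = 50.0% ✓
length: length 20 ✓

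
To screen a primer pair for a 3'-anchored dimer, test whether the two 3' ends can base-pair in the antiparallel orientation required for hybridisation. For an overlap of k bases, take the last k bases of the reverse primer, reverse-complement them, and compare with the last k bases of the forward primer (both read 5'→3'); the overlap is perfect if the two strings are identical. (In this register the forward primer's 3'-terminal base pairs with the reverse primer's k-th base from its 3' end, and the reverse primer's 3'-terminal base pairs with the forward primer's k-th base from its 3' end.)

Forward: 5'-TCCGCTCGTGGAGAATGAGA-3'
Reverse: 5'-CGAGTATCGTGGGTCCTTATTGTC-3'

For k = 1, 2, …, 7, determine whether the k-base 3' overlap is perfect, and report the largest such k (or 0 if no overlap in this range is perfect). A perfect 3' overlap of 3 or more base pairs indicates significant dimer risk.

Longest perfect overlap: 2 complementary base pairs; below the dimer-risk threshold (threshold 3).

Last 7 bases (5'→3') — forward …AATGAGA, reverse …TATTGTC.
Reverse complement of the reverse primer's last 7 bases: GACAATA; its first k bases are the reverse complement of the reverse primer's last k bases, so a perfect k-base overlap needs the forward primer's last k bases to equal them.
Comparing (forward last k vs required): k=1: A vs G ✗; k=2: GA vs GA ✓; k=3: AGA vs GAC ✗; k=4: GAGA vs GACA ✗; k=5: TGAGA vs GACAA ✗; k=6: ATGAGA vs GACAAT ✗; k=7: AATGAGA vs GACAATA ✗.
Only k = 2 is perfect, so the longest perfect 3' overlap is 2.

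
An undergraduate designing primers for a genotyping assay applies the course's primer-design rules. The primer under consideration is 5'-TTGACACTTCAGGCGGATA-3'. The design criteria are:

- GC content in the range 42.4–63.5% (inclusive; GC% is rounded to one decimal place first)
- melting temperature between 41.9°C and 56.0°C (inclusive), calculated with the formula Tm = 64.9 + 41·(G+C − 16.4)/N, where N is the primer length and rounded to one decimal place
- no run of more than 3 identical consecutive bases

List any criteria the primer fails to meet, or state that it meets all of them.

Base counts: A=5, T=5, G=5, C=4 (length 19).
GC content: GC 9/19 = 47.4% ✓
Tm: Tm = 64.9 + 41·(9 − 16.4)/19 = 48.9°C ✓
homopolymer run: longest run = 2 ✓

Meets all criteria.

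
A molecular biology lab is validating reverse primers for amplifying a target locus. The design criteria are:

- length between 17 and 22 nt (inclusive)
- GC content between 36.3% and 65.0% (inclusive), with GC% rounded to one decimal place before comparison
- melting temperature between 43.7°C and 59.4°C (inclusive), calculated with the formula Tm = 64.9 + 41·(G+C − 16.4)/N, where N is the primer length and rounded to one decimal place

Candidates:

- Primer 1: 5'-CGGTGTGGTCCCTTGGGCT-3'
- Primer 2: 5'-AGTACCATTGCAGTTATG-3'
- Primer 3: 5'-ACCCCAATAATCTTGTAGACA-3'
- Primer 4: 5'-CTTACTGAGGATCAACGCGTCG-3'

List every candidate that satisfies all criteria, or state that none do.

Primer 3 and Primer 4.

Primer 1 (19 nt, A=0 T=6 G=8 C=5): length 19 ✓; GC 13/19 = 68.4%, outside 36.3–65.0% ✗; Tm = 64.9 + 41·(13 − 16.4)/19 = 57.6°C ✓ — fails.
Primer 2 (18 nt, A=5 T=6 G=4 C=3): length 18 ✓; GC 7/18 = 38.9% ✓; Tm = 64.9 + 41·(7 − 16.4)/18 = 43.5°C, outside 43.7–59.4°C ✗ — fails.
Primer 3 (21 nt, A=8 T=5 G=2 C=6): length 21 ✓; GC 8/21 = 38.1% ✓; Tm = 64.9 + 41·(8 − 16.4)/21 = 48.5°C ✓ — passes.
Primer 4 (22 nt, A=5 T=5 G=6 C=6): length 22 ✓; GC 12/22 = 54.5% ✓; Tm = 64.9 + 41·(12 − 16.4)/22 = 56.7°C ✓ — passes.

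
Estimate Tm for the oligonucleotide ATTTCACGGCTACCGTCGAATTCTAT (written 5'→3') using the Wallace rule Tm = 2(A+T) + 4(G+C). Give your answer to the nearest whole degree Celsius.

74°C

Base counts: A=6, T=9, G=4, C=7 (length 26).
Tm = 2·(6+9) + 4·(4+7) = 2·15 + 4·11 = 30 + 44 = 74°C.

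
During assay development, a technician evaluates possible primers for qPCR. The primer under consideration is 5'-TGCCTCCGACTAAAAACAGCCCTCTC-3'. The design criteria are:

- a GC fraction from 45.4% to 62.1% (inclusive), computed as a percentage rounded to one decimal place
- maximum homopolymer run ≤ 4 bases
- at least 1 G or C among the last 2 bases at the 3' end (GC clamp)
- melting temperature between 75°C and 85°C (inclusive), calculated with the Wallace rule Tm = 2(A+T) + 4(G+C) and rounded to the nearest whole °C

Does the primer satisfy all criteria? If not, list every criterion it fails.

Fails: homopolymer run.

Base counts: A=7, T=5, G=3, C=11 (length 26).
GC content: GC 14/26 = 53.8% ✓
homopolymer run: longest run = 5, exceeds 4 ✗
GC clamp: 3' end TC has 1 G/C ✓
Tm: Tm = 2·12 + 4·14 = 80°C ✓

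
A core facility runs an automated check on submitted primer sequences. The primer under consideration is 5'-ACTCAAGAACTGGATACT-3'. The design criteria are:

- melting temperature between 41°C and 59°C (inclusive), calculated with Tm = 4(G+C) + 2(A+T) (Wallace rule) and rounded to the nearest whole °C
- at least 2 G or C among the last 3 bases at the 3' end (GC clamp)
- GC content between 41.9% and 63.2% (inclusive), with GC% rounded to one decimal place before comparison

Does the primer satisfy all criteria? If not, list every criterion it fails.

Fails: GC clamp, GC content.

Base counts: A=7, T=4, G=3, C=4 (length 18).
Tm: Tm = 2·11 + 4·7 = 50°C ✓
GC clamp: 3' end ACT has 1 G/C, need ≥2 ✗
GC content: GC 7/18 = 38.9%, outside 41.9–63.2% ✗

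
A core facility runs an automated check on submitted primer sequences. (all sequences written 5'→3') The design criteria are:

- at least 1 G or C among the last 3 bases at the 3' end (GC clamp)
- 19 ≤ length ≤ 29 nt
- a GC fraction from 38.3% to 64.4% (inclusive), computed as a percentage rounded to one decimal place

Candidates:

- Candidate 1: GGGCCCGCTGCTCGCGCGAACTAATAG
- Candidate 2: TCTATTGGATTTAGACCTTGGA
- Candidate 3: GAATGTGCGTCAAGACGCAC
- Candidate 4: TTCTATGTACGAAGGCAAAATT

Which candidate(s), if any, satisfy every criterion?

Candidate 3 only.

Candidate 1 (27 nt, A=5 T=4 G=9 C=9): 3' end TAG has 1 G/C ✓; length 27 ✓; GC 18/27 = 66.7%, outside 38.3–64.4% ✗ — fails.
Candidate 2 (22 nt, A=5 T=9 G=5 C=3): 3' end GGA has 2 G/C ✓; length 22 ✓; GC 8/22 = 36.4%, outside 38.3–64.4% ✗ — fails.
Candidate 3 (20 nt, A=6 T=3 G=6 C=5): 3' end CAC has 2 G/C ✓; length 20 ✓; GC 11/20 = 55.0% ✓ — passes.
Candidate 4 (22 nt, A=8 T=7 G=4 C=3): 3' end ATT has 0 G/C, need ≥1 ✗; length 22 ✓; GC 7/22 = 31.8%, outside 38.3–64.4% ✗ — fails.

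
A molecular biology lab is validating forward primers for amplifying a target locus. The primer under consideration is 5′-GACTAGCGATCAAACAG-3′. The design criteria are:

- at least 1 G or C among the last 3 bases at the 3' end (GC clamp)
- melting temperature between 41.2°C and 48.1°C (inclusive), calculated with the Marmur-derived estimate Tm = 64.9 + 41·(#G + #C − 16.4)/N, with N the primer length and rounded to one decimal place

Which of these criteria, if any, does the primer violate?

Meets all criteria.

Base counts: A=7, T=2, G=4, C=4 (length 17).
GC clamp: 3' end CAG has 2 G/C ✓
Tm: Tm = 64.9 + 41·(8 − 16.4)/17 = 44.6°C ✓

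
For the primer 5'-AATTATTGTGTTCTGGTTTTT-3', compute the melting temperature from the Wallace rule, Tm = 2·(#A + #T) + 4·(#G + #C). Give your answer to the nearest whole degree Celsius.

Base counts: A=3, T=13, G=4, C=1 (length 21).
Tm = 2·(3+13) + 4·(4+1) = 2·16 + 4·5 = 32 + 20 = 52°C.

52°C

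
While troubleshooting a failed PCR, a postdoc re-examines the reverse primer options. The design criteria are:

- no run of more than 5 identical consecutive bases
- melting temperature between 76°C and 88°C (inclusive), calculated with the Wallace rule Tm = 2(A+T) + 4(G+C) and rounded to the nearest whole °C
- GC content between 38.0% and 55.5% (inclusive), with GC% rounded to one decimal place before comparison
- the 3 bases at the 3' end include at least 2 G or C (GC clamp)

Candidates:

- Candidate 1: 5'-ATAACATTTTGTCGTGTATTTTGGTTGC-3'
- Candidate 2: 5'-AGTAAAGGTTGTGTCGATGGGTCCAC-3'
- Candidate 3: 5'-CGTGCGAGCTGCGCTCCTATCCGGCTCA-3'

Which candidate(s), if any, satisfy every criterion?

Candidate 1 (28 nt, A=5 T=14 G=6 C=3): longest run = 4 ✓; Tm = 2·19 + 4·9 = 74°C, outside 76–88°C ✗; GC 9/28 = 32.1%, outside 38.0–55.5% ✗; 3' end TGC has 2 G/C ✓ — fails.
Candidate 2 (26 nt, A=6 T=7 G=9 C=4): longest run = 3 ✓; Tm = 2·13 + 4·13 = 78°C ✓; GC 13/26 = 50.0% ✓; 3' end CAC has 2 G/C ✓ — passes.
Candidate 3 (28 nt, A=3 T=6 G=8 C=11): longest run = 2 ✓; Tm = 2·9 + 4·19 = 94°C, outside 76–88°C ✗; GC 19/28 = 67.9%, outside 38.0–55.5% ✗; 3' end TCA has 1 G/C, need ≥2 ✗ — fails.

Candidate 2 only.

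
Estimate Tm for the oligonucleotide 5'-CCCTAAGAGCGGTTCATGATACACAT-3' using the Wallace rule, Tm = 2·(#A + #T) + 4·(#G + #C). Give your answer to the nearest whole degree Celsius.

76°C

Base counts: A=8, T=6, G=5, C=7 (length 26).
Tm = 2·(8+6) + 4·(5+7) = 2·14 + 4·12 = 28 + 48 = 76°C.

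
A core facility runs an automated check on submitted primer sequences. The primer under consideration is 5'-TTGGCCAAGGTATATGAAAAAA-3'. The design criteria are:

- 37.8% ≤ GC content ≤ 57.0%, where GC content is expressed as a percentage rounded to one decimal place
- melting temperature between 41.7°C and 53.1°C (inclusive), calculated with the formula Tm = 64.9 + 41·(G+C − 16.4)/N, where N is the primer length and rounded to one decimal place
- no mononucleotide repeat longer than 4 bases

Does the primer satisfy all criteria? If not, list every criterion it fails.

Base counts: A=10, T=5, G=5, C=2 (length 22).
GC content: GC 7/22 = 31.8%, outside 37.8–57.0% ✗
Tm: Tm = 64.9 + 41·(7 − 16.4)/22 = 47.4°C ✓
homopolymer run: longest run = 6, exceeds 4 ✗

Fails: GC content, homopolymer run.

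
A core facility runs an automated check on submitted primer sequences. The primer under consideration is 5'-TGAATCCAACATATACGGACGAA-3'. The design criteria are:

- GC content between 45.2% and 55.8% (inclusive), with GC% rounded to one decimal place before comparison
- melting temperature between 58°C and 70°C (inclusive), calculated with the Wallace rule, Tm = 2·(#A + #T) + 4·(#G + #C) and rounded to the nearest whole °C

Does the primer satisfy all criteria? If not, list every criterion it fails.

Fails: GC content.

Base counts: A=10, T=4, G=4, C=5 (length 23).
GC content: GC 9/23 = 39.1%, outside 45.2–55.8% ✗
Tm: Tm = 2·14 + 4·9 = 64°C ✓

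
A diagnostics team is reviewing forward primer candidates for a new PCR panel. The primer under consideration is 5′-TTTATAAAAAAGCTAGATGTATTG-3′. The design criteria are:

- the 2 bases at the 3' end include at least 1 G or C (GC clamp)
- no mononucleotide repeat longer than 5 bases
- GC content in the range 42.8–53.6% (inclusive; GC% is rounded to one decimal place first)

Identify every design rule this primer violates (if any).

Fails: homopolymer run, GC content.

Base counts: A=10, T=9, G=4, C=1 (length 24).
GC clamp: 3' end TG has 1 G/C ✓
homopolymer run: longest run = 6, exceeds 5 ✗
GC content: GC 5/24 = 20.8%, outside 42.8–53.6% ✗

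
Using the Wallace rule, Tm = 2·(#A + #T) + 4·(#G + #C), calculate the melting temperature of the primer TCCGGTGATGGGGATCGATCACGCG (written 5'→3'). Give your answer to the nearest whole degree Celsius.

82°C

Base counts: A=4, T=5, G=10, C=6 (length 25).
Tm = 2·(4+5) + 4·(10+6) = 2·9 + 4·16 = 18 + 64 = 82°C.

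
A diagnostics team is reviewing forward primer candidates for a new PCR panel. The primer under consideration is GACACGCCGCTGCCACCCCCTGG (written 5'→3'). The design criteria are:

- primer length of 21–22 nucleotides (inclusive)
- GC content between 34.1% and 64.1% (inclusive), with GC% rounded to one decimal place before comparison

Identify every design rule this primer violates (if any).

Base counts: A=3, T=2, G=6, C=12 (length 23).
length: length 23, outside 21–22 ✗
GC content: GC 18/23 = 78.3%, outside 34.1–64.1% ✗

Fails: length, GC content.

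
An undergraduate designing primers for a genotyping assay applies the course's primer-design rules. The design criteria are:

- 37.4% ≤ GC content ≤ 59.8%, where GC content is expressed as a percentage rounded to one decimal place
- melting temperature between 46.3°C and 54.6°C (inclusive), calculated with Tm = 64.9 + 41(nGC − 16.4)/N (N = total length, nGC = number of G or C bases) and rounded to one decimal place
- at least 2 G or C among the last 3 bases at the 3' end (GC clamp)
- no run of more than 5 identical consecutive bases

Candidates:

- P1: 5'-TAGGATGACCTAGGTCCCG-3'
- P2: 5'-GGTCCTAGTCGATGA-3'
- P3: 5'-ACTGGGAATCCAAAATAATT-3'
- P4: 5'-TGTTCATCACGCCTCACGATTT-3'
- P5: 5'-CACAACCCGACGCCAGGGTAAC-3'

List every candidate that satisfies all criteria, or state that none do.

P1 (19 nt, A=4 T=4 G=6 C=5): GC 11/19 = 57.9% ✓; Tm = 64.9 + 41·(11 − 16.4)/19 = 53.2°C ✓; 3' end CCG has 3 G/C ✓; longest run = 3 ✓ — passes.
P2 (15 nt, A=3 T=4 G=5 C=3): GC 8/15 = 53.3% ✓; Tm = 64.9 + 41·(8 − 16.4)/15 = 41.9°C, outside 46.3–54.6°C ✗; 3' end TGA has 1 G/C, need ≥2 ✗; longest run = 2 ✓ — fails.
P3 (20 nt, A=9 T=5 G=3 C=3): GC 6/20 = 30.0%, outside 37.4–59.8% ✗; Tm = 64.9 + 41·(6 − 16.4)/20 = 43.6°C, outside 46.3–54.6°C ✗; 3' end ATT has 0 G/C, need ≥2 ✗; longest run = 4 ✓ — fails.
P4 (22 nt, A=4 T=8 G=3 C=7): GC 10/22 = 45.5% ✓; Tm = 64.9 + 41·(10 − 16.4)/22 = 53.0°C ✓; 3' end TTT has 0 G/C, need ≥2 ✗; longest run = 3 ✓ — fails.
P5 (22 nt, A=7 T=1 G=5 C=9): GC 14/22 = 63.6%, outside 37.4–59.8% ✗; Tm = 64.9 + 41·(14 − 16.4)/22 = 60.4°C, outside 46.3–54.6°C ✗; 3' end AAC has 1 G/C, need ≥2 ✗; longest run = 3 ✓ — fails.

P1 only.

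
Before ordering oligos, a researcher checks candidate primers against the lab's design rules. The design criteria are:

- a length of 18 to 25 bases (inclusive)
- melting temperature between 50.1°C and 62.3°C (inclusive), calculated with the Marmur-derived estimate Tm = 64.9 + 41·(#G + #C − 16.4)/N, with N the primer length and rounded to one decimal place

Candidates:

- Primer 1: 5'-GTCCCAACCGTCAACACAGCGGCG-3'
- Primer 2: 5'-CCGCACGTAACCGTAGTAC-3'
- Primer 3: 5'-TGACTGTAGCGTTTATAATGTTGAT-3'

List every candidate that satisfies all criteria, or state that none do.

Primer 1 (24 nt, A=6 T=2 G=6 C=10): length 24 ✓; Tm = 64.9 + 41·(16 − 16.4)/24 = 64.2°C, outside 50.1–62.3°C ✗ — fails.
Primer 2 (19 nt, A=5 T=3 G=4 C=7): length 19 ✓; Tm = 64.9 + 41·(11 − 16.4)/19 = 53.2°C ✓ — passes.
Primer 3 (25 nt, A=6 T=11 G=6 C=2): length 25 ✓; Tm = 64.9 + 41·(8 − 16.4)/25 = 51.1°C ✓ — passes.

Primer 2 and Primer 3.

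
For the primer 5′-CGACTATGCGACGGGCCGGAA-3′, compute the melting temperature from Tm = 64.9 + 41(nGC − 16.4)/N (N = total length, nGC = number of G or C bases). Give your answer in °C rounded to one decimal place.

60.2°C

Base counts: A=5, T=2, G=8, C=6; G+C = 14, N = 21.
Tm = 64.9 + 41·(14 − 16.4)/21 = 64.9 + -98.40/21 = 60.2°C.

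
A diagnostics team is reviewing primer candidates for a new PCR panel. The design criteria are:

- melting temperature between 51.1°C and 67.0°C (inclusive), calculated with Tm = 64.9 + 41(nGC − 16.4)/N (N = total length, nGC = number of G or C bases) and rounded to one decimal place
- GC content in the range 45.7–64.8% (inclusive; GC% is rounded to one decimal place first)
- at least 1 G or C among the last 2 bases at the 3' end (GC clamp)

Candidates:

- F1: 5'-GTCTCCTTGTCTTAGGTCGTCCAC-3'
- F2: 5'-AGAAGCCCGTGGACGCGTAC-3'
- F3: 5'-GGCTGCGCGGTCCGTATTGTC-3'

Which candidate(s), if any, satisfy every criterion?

F1 (24 nt, A=2 T=9 G=5 C=8): Tm = 64.9 + 41·(13 − 16.4)/24 = 59.1°C ✓; GC 13/24 = 54.2% ✓; 3' end AC has 1 G/C ✓ — passes.
F2 (20 nt, A=5 T=2 G=7 C=6): Tm = 64.9 + 41·(13 − 16.4)/20 = 57.9°C ✓; GC 13/20 = 65.0%, outside 45.7–64.8% ✗; 3' end AC has 1 G/C ✓ — fails.
F3 (21 nt, A=1 T=6 G=8 C=6): Tm = 64.9 + 41·(14 − 16.4)/21 = 60.2°C ✓; GC 14/21 = 66.7%, outside 45.7–64.8% ✗; 3' end TC has 1 G/C ✓ — fails.

F1 only.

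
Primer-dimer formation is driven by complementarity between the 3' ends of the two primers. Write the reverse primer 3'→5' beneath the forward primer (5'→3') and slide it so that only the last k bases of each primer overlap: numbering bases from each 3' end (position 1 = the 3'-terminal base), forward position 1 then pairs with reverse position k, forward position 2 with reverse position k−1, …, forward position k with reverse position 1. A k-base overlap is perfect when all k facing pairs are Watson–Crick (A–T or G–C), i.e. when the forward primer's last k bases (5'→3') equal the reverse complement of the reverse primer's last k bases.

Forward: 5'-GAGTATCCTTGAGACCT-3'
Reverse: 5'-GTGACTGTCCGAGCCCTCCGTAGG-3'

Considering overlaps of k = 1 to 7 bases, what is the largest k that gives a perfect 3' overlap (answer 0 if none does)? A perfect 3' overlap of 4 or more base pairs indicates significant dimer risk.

Longest perfect overlap: 3 complementary base pairs; below the dimer-risk threshold (threshold 4).

Last 7 bases (5'→3') — forward …GAGACCT, reverse …CCGTAGG.
Reverse complement of the reverse primer's last 7 bases: CCTACGG; its first k bases are the reverse complement of the reverse primer's last k bases, so a perfect k-base overlap needs the forward primer's last k bases to equal them.
Comparing (forward last k vs required): k=1: T vs C ✗; k=2: CT vs CC ✗; k=3: CCT vs CCT ✓; k=4: ACCT vs CCTA ✗; k=5: GACCT vs CCTAC ✗; k=6: AGACCT vs CCTACG ✗; k=7: GAGACCT vs CCTACGG ✗.
Only k = 3 is perfect, so the longest perfect 3' overlap is 3.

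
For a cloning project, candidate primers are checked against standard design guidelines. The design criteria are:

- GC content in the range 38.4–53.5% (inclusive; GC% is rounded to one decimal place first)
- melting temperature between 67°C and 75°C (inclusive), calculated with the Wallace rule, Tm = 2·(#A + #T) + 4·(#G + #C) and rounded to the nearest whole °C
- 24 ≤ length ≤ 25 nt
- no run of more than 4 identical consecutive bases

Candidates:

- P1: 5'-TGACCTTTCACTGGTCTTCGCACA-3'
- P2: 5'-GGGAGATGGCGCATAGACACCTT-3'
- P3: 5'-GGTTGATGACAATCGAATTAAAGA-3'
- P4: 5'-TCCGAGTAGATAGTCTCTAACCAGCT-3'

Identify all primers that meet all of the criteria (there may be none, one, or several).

P1 (24 nt, A=4 T=8 G=4 C=8): GC 12/24 = 50.0% ✓; Tm = 2·12 + 4·12 = 72°C ✓; length 24 ✓; longest run = 3 ✓ — passes.
P2 (23 nt, A=6 T=4 G=8 C=5): GC 13/23 = 56.5%, outside 38.4–53.5% ✗; Tm = 2·10 + 4·13 = 72°C ✓; length 23, outside 24–25 ✗; longest run = 3 ✓ — fails.
P3 (24 nt, A=10 T=6 G=6 C=2): GC 8/24 = 33.3%, outside 38.4–53.5% ✗; Tm = 2·16 + 4·8 = 64°C, outside 67–75°C ✗; length 24 ✓; longest run = 3 ✓ — fails.
P4 (26 nt, A=7 T=7 G=5 C=7): GC 12/26 = 46.2% ✓; Tm = 2·14 + 4·12 = 76°C, outside 67–75°C ✗; length 26, outside 24–25 ✗; longest run = 2 ✓ — fails.

P1 only.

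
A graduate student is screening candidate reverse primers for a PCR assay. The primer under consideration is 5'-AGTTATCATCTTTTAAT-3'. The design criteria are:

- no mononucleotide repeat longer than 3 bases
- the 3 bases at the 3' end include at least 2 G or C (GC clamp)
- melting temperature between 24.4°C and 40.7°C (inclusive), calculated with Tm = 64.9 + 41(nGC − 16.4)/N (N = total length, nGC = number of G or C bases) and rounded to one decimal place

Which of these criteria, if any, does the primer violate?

Base counts: A=5, T=9, G=1, C=2 (length 17).
homopolymer run: longest run = 4, exceeds 3 ✗
GC clamp: 3' end AAT has 0 G/C, need ≥2 ✗
Tm: Tm = 64.9 + 41·(3 − 16.4)/17 = 32.6°C ✓

Fails: homopolymer run, GC clamp.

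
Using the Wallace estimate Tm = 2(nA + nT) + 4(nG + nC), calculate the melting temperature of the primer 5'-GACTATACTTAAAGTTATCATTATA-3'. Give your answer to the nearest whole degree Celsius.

60°C

Base counts: A=10, T=10, G=2, C=3 (length 25).
Tm = 2·(10+10) + 4·(2+3) = 2·20 + 4·5 = 40 + 20 = 60°C.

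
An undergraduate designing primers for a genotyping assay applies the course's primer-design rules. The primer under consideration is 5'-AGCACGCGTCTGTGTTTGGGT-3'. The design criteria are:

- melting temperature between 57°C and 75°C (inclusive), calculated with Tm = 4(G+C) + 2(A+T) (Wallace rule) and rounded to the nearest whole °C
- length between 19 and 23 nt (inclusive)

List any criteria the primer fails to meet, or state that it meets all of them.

Base counts: A=2, T=7, G=8, C=4 (length 21).
Tm: Tm = 2·9 + 4·12 = 66°C ✓
length: length 21 ✓

Meets all criteria.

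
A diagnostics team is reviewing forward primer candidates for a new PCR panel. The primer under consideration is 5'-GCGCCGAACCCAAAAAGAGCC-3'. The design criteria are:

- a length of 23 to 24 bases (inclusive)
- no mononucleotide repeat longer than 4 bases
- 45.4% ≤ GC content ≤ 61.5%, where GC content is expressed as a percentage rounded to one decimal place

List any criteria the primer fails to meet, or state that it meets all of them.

Fails: length, homopolymer run, GC content.

Base counts: A=8, T=0, G=5, C=8 (length 21).
length: length 21, outside 23–24 ✗
homopolymer run: longest run = 5, exceeds 4 ✗
GC content: GC 13/21 = 61.9%, outside 45.4–61.5% ✗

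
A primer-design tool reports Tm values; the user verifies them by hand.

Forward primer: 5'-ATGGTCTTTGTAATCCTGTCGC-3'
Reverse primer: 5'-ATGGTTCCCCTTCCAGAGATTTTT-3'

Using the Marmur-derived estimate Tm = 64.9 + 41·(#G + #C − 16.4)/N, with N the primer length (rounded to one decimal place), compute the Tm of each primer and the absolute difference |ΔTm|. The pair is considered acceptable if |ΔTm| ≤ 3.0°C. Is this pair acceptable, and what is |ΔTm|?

Forward: G+C = 10, N = 22 → Tm = 64.9 + 41·(10 − 16.4)/22 = 53.0°C.
Reverse: G+C = 10, N = 24 → Tm = 64.9 + 41·(10 − 16.4)/24 = 54.0°C.
|ΔTm| = |53.0 − 54.0| = 1.0°C, ≤ 3.0°C.

|ΔTm| = 1.0°C; the pair is acceptable.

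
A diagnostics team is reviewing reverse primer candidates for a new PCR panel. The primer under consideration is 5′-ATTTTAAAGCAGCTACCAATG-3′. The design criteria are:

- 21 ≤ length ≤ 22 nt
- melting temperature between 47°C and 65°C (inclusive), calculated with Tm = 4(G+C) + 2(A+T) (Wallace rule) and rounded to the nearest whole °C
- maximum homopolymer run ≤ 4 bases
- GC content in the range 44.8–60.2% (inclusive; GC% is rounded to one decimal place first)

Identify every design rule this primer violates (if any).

Fails: GC content.

Base counts: A=8, T=6, G=3, C=4 (length 21).
length: length 21 ✓
Tm: Tm = 2·14 + 4·7 = 56°C ✓
homopolymer run: longest run = 4 ✓
GC content: GC 7/21 = 33.3%, outside 44.8–60.2% ✗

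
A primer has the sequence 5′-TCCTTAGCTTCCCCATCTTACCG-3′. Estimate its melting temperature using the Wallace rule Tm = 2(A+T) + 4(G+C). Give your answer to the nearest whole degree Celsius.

70°C

Base counts: A=3, T=8, G=2, C=10 (length 23).
Tm = 2·(3+8) + 4·(2+10) = 2·11 + 4·12 = 22 + 48 = 70°C.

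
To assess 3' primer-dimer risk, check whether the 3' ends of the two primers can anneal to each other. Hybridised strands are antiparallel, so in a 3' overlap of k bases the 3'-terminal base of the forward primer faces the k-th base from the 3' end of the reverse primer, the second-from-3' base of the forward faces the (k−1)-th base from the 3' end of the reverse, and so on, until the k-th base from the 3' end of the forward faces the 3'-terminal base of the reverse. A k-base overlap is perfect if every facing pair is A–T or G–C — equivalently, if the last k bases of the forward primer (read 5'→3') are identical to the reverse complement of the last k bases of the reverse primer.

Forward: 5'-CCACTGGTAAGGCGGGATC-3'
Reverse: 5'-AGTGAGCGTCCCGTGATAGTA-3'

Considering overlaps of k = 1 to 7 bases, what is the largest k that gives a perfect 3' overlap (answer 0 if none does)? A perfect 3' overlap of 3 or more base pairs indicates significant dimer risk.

Longest perfect overlap: 0 complementary base pairs; below the dimer-risk threshold (threshold 3).

Last 7 bases (5'→3') — forward …CGGGATC, reverse …GATAGTA.
Reverse complement of the reverse primer's last 7 bases: TACTATC; its first k bases are the reverse complement of the reverse primer's last k bases, so a perfect k-base overlap needs the forward primer's last k bases to equal them.
Comparing (forward last k vs required): k=1: C vs T ✗; k=2: TC vs TA ✗; k=3: ATC vs TAC ✗; k=4: GATC vs TACT ✗; k=5: GGATC vs TACTA ✗; k=6: GGGATC vs TACTAT ✗; k=7: CGGGATC vs TACTATC ✗.
No overlap length from 1 to 7 is perfect, so the longest perfect 3' overlap is 0.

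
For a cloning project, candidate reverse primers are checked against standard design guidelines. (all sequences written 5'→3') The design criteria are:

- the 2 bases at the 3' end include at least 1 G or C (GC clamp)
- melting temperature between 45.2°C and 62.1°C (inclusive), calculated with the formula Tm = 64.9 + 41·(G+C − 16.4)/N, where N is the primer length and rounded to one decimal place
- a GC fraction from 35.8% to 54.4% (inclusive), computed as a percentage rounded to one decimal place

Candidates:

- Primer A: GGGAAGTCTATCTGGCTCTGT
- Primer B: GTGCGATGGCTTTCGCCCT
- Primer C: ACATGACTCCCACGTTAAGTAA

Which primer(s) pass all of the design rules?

Primer A (21 nt, A=3 T=7 G=7 C=4): 3' end GT has 1 G/C ✓; Tm = 64.9 + 41·(11 − 16.4)/21 = 54.4°C ✓; GC 11/21 = 52.4% ✓ — passes.
Primer B (19 nt, A=1 T=6 G=6 C=6): 3' end CT has 1 G/C ✓; Tm = 64.9 + 41·(12 − 16.4)/19 = 55.4°C ✓; GC 12/19 = 63.2%, outside 35.8–54.4% ✗ — fails.
Primer C (22 nt, A=8 T=5 G=3 C=6): 3' end AA has 0 G/C, need ≥1 ✗; Tm = 64.9 + 41·(9 − 16.4)/22 = 51.1°C ✓; GC 9/22 = 40.9% ✓ — fails.

Primer A only.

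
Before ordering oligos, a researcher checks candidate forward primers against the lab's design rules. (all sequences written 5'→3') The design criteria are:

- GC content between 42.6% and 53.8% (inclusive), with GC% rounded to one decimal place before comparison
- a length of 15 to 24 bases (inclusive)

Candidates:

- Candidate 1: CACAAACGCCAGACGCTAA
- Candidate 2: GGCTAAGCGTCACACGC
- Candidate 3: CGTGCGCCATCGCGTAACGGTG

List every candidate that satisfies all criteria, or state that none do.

Candidate 1 (19 nt, A=8 T=1 G=3 C=7): GC 10/19 = 52.6% ✓; length 19 ✓ — passes.
Candidate 2 (17 nt, A=4 T=2 G=5 C=6): GC 11/17 = 64.7%, outside 42.6–53.8% ✗; length 17 ✓ — fails.
Candidate 3 (22 nt, A=3 T=4 G=8 C=7): GC 15/22 = 68.2%, outside 42.6–53.8% ✗; length 22 ✓ — fails.

Candidate 1 only.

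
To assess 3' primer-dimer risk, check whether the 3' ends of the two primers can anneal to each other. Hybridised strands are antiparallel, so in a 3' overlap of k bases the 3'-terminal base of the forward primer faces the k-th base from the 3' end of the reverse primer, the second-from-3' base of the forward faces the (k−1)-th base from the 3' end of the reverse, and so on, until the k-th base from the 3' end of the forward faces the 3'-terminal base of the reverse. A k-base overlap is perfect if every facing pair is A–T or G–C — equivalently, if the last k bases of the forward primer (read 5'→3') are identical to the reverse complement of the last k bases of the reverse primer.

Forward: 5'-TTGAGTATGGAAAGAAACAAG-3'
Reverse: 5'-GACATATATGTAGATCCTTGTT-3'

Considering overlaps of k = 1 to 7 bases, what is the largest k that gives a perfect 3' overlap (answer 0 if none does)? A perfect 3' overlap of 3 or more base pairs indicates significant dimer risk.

Last 7 bases (5'→3') — forward …AAACAAG, reverse …CCTTGTT.
Reverse complement of the reverse primer's last 7 bases: AACAAGG; its first k bases are the reverse complement of the reverse primer's last k bases, so a perfect k-base overlap needs the forward primer's last k bases to equal them.
Comparing (forward last k vs required): k=1: G vs A ✗; k=2: AG vs AA ✗; k=3: AAG vs AAC ✗; k=4: CAAG vs AACA ✗; k=5: ACAAG vs AACAA ✗; k=6: AACAAG vs AACAAG ✓; k=7: AAACAAG vs AACAAGG ✗.
Only k = 6 is perfect, so the longest perfect 3' overlap is 6.

Longest perfect overlap: 6 complementary base pairs; significant dimer risk (threshold 3).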